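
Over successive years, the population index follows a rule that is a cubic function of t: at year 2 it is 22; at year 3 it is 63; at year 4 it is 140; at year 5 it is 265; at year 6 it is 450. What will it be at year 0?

Write the value at t as s(t).
Write s(t) = at³ + bt² + ct + d; the 5 given values yield a linear system in the 4 coefficients.
Solving, s(t) = 2t³ + 3t.
Then s(0) = 0.

0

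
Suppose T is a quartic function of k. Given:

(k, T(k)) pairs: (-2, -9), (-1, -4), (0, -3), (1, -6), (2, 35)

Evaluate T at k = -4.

209

Write T(k) = ak^4 + bk³ + ck² + dk + e; the 5 given values yield a linear system in the 5 coefficients.
Solving, T(k) = 2k^4 + 4k³ - 4k² - 5k - 3.
Then T(-4) = 209.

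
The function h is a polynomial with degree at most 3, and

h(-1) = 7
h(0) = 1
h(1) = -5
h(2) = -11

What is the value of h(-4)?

First differences: -6, -6, -6.
Level-1 differences are constant, so h has degree 1.
Fitting a degree-1 polynomial gives h(m) = -6m + 1.
Then h(-4) = 25.

25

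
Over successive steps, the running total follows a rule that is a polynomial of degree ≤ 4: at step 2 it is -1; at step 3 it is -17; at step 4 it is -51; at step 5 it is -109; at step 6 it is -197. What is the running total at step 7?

-321

Write the value at t as Q(t).
First differences: -16, -34, -58, -88. Second differences: -18, -24, -30. Third differences: -6, -6.
Level-3 differences are constant, so Q has degree 3.
Fitting a degree-3 polynomial gives Q(t) = -t³ + 3t + 1.
Then Q(7) = -321.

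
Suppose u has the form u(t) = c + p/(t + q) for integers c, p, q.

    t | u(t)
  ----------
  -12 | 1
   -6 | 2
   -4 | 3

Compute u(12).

-1

(u(t) − c)(t + q) = p for each data point; the three points give a linear system in c and q, then p follows.
Solving: c = 0, q = 0, p = -12, so u(t) = -12/(t + 0).
Then u(12) = 0 − 12/12 = -1.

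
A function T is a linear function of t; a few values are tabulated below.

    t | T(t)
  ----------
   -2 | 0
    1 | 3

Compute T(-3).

-1

Write T(t) = at + b; the 2 given values yield a linear system in the 2 coefficients.
Solving, T(t) = t + 2.
Then T(-3) = -1.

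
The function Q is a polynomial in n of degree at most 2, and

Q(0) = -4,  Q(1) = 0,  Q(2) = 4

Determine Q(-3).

Write Q(n) = an² + bn + c; the 3 given values yield a linear system in the 3 coefficients.
Solving, the leading coefficient vanishes, and Q(n) = 4n - 4.
Then Q(-3) = -16.

-16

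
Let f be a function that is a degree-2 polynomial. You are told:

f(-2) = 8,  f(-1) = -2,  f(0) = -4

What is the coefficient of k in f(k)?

2

Write f(k) = ak² + bk + c; the 3 given values yield a linear system in the 3 coefficients.
Solving, f(k) = 4k² + 2k - 4.
The coefficient of k is 2.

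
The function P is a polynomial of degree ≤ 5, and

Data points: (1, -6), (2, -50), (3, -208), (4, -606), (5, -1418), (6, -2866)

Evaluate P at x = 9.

Write P(x) = ax^5 + bx^4 + cx³ + dx² + ex + p; the 6 given values yield a linear system in the 6 coefficients.
Solving, the leading coefficient vanishes, and P(x) = -2x^4 - x³ - x² - 4x + 2.
Then P(9) = -13966.

-13966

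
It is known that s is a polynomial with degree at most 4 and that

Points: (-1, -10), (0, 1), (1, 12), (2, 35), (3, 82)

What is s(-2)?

First differences: 11, 11, 23, 47. Second differences: 0, 12, 24. Third differences: 12, 12.
Level-3 differences are constant, so s has degree 3.
Fitting a degree-3 polynomial gives s(m) = 2m³ + 9m + 1.
Then s(-2) = -33.

-33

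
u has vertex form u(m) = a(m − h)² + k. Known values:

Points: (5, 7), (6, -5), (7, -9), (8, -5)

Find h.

7

First differences -12, -4, 4; second difference 8 = 2a, so a = 4.
Expanding, the m-coefficient is −2ah = -8h; matching it to the data gives h = 7, and then k = -9.
So u(m) = 4(m − 7)² − 9.
Hence h = 7.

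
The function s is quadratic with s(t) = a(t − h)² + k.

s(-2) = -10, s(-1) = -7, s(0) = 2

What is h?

-2

First differences 3, 9; second difference 6 = 2a, so a = 3.
Expanding, the t-coefficient is −2ah = -6h; matching it to the data gives h = -2, and then k = -10.
So s(t) = 3(t + 2)² − 10.
Hence h = -2.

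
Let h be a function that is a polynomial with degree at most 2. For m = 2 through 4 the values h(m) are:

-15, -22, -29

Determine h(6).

-43

First differences: -7, -7.
Level-1 differences are constant, so h has degree 1.
Fitting a degree-1 polynomial gives h(m) = -7m - 1.
Then h(6) = -43.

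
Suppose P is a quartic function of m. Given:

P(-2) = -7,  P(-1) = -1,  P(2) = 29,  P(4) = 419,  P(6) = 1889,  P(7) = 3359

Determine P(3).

143

Write P(m) = am^4 + bm³ + cm² + dm + e; the 6 given values yield a linear system in the 5 coefficients.
Solving, P(m) = m^4 + 3m³ - m² - 3m - 1.
Then P(3) = 143.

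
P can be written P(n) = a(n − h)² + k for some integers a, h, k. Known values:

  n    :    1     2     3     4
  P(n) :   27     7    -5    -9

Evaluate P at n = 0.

55

First differences -20, -12, -4; second difference 8 = 2a, so a = 4.
Expanding, the n-coefficient is −2ah = -8h; matching it to the data gives h = 4, and then k = -9.
So P(n) = 4(n − 4)² − 9.
P(0) = 4·(-4)² − 9 = 55.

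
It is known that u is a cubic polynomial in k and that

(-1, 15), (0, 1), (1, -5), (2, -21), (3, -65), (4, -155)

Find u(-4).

First differences: -14, -6, -16, -44, -90. Second differences: 8, -10, -28, -46. Third differences: -18, -18, -18.
Level-3 differences are constant, so u has degree 3.
Fitting a degree-3 polynomial gives u(k) = -3k³ + 4k² - 7k + 1.
Then u(-4) = 285.

285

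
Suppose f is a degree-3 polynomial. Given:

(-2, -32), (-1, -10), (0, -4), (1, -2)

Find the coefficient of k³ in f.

2

Write f(k) = ak³ + bk² + ck + d; the 4 given values yield a linear system in the 4 coefficients.
Solving, f(k) = 2k³ - 2k² + 2k - 4.
The coefficient of k³ is 2.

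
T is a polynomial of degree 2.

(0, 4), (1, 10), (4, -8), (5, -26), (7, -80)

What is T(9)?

Write T(t) = at² + bt + c; the 5 given values yield a linear system in the 3 coefficients.
Solving, T(t) = -3t² + 9t + 4.
Then T(9) = -158.

-158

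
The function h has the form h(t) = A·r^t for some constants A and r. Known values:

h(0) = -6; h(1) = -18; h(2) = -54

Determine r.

Consecutive ratio: -18/(-6) = 3, and -54/(-18) = 3, so r = 3.
Then A·3^0 = -6 gives A = -6, and h(t) = -6·3^t.

3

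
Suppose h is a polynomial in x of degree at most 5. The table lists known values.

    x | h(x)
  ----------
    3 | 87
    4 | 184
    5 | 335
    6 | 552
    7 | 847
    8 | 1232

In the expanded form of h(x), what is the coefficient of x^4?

0

Write h(x) = ax^5 + bx^4 + cx³ + dx² + ex + p; the 6 given values yield a linear system in the 6 coefficients.
Solving, the top 2 coefficients vanish, and h(x) = 2x³ + 3x² + 2x.
The coefficient of x^4 is 0.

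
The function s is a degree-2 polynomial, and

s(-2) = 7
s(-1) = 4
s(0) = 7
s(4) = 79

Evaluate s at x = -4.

31

Write s(x) = ax² + bx + c; the 4 given values yield a linear system in the 3 coefficients.
Solving, s(x) = 3x² + 6x + 7.
Then s(-4) = 31.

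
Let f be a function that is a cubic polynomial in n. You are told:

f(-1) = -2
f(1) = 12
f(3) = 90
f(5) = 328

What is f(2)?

Write f(n) = an³ + bn² + cn + d; the 4 given values yield a linear system in the 4 coefficients.
Solving, f(n) = 2n³ + 2n² + 5n + 3.
Then f(2) = 37.

37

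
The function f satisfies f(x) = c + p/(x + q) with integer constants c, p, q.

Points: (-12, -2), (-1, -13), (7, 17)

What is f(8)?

(f(x) − c)(x + q) = p for each data point; the three points give a linear system in c and q, then p follows.
Solving: c = 2, q = -3, p = 60, so f(x) = 2 + 60/(x − 3).
Then f(8) = 2 + 60/5 = 14.

14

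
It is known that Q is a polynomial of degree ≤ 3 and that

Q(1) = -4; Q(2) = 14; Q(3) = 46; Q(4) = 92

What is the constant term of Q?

-8

Write Q(n) = an³ + bn² + cn + d; the 4 given values yield a linear system in the 4 coefficients.
Solving, the leading coefficient vanishes, and Q(n) = 7n² - 3n - 8.
The constant term is Q(0) = -8.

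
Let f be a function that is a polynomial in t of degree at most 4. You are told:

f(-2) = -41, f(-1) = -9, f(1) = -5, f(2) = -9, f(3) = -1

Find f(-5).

Write f(t) = at^4 + bt³ + ct² + dt + e; the 5 given values yield a linear system in the 5 coefficients.
Solving, the leading coefficient vanishes, and f(t) = 2t³ - 6t² - 1.
Then f(-5) = -401.

-401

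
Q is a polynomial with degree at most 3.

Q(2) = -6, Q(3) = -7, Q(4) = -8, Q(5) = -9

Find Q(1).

-5

First differences: -1, -1, -1.
Level-1 differences are constant, so Q has degree 1.
Fitting a degree-1 polynomial gives Q(k) = -k - 4.
Then Q(1) = -5.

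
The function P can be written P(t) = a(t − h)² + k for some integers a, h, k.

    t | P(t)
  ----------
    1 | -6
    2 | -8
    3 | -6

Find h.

First differences -2, 2; second difference 4 = 2a, so a = 2.
Expanding, the t-coefficient is −2ah = -4h; matching it to the data gives h = 2, and then k = -8.
So P(t) = 2(t − 2)² − 8.
Hence h = 2.

2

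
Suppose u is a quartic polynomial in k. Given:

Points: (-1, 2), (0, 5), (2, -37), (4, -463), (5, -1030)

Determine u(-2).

Write u(k) = ak^4 + bk³ + ck² + dk + e; the 5 given values yield a linear system in the 5 coefficients.
Solving, u(k) = -k^4 - 3k³ - 2k² + 3k + 5.
Then u(-2) = -1.

-1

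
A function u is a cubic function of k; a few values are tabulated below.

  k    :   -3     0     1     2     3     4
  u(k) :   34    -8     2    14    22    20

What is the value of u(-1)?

Write u(k) = ak³ + bk² + ck + d; the 6 given values yield a linear system in the 4 coefficients.
Solving, u(k) = -k³ + 4k² + 7k - 8.
Then u(-1) = -10.

-10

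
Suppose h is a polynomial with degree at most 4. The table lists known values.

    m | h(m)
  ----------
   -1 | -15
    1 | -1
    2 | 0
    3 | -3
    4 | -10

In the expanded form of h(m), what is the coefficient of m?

7

Write h(m) = am^4 + bm³ + cm² + dm + e; the 5 given values yield a linear system in the 5 coefficients.
Solving, the top 2 coefficients vanish, and h(m) = -2m² + 7m - 6.
The coefficient of m is 7.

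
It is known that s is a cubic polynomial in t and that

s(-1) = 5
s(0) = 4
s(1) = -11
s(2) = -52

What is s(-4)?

Write s(t) = at³ + bt² + ct + d; the 4 given values yield a linear system in the 4 coefficients.
Solving, s(t) = -2t³ - 7t² - 6t + 4.
Then s(-4) = 44.

44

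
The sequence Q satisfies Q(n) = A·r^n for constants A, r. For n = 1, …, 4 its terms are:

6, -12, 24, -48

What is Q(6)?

-192

Consecutive ratio: -12/6 = -2, and 24/(-12) = -2, so r = -2.
Then A·(-2)^1 = 6 gives A = -3, and Q(n) = -3·(-2)^n.
Q(6) = -3·(-2)^6 = -192.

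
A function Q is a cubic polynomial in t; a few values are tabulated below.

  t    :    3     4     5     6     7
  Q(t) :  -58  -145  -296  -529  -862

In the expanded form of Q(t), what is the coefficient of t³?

First differences: -87, -151, -233, -333. Second differences: -64, -82, -100. Third differences: -18, -18.
Level-3 differences are constant, so Q has degree 3.
Fitting a degree-3 polynomial gives Q(t) = -3t³ + 4t² - 4t - 1.
The coefficient of t³ is -3.

-3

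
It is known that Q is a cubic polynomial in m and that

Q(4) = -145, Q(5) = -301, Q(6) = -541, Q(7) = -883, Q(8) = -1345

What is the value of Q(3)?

-55

Write Q(m) = am³ + bm² + cm + d; the 5 given values yield a linear system in the 4 coefficients.
Solving, Q(m) = -3m³ + 3m² - 1.
Then Q(3) = -55.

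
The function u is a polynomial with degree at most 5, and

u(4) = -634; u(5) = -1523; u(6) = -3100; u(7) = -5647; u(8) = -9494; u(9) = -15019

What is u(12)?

First differences: -889, -1577, -2547, -3847, -5525. Second differences: -688, -970, -1300, -1678. Third differences: -282, -330, -378. Fourth differences: -48, -48.
Level-4 differences are constant, so u has degree 4.
Fitting a degree-4 polynomial gives u(m) = -2m^4 - 3m³ + 3m² + 5m + 2.
Then u(12) = -46162.

-46162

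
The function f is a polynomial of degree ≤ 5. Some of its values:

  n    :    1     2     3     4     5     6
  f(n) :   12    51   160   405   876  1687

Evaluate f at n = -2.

Write f(n) = an^5 + bn^4 + cn³ + dn² + en + p; the 6 given values yield a linear system in the 6 coefficients.
Solving, the leading coefficient vanishes, and f(n) = n^4 + n³ + 4n² + 5n + 1.
Then f(-2) = 15.

15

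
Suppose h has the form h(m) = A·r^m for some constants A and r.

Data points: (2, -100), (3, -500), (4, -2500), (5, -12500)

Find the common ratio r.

Consecutive ratio: -500/(-100) = 5, and -2500/(-500) = 5, so r = 5.
Then A·5^2 = -100 gives A = -4, and h(m) = -4·5^m.

5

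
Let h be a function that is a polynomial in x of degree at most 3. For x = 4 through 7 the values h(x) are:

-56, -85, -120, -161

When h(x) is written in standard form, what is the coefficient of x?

Write h(x) = ax³ + bx² + cx + d; the 4 given values yield a linear system in the 4 coefficients.
Solving, the leading coefficient vanishes, and h(x) = -3x² - 2x.
The coefficient of x is -2.

-2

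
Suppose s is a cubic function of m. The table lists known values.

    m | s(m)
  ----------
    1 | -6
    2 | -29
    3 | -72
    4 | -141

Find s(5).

Write s(m) = am³ + bm² + cm + d; the 4 given values yield a linear system in the 4 coefficients.
Solving, s(m) = -m³ - 4m² - 4m + 3.
Then s(5) = -242.

-242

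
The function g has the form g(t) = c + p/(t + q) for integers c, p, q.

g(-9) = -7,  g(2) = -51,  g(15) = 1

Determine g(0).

-19

(g(t) − c)(t + q) = p for each data point; the three points give a linear system in c and q, then p follows.
Solving: c = -3, q = -3, p = 48, so g(t) = -3 + 48/(t − 3).
Then g(0) = -3 + 48/(-3) = -19.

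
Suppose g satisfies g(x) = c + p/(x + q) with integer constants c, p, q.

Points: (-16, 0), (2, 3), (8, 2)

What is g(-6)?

(g(x) − c)(x + q) = p for each data point; the three points give a linear system in c and q, then p follows.
Solving: c = 1, q = 4, p = 12, so g(x) = 1 + 12/(x + 4).
Then g(-6) = 1 + 12/(-2) = -5.

-5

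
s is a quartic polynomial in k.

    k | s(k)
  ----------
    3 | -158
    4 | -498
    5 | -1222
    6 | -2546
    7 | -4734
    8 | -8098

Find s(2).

-34

First differences: -340, -724, -1324, -2188, -3364. Second differences: -384, -600, -864, -1176. Third differences: -216, -264, -312. Fourth differences: -48, -48.
Level-4 differences are constant, so s has degree 4.
Fitting a degree-4 polynomial gives s(k) = -2k^4 + 2k² - 4k - 2.
Then s(2) = -34.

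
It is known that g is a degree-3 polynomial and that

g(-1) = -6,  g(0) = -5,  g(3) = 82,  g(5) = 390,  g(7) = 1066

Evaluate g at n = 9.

2254

Write g(n) = an³ + bn² + cn + d; the 5 given values yield a linear system in the 4 coefficients.
Solving, g(n) = 3n³ + n² - n - 5.
Then g(9) = 2254.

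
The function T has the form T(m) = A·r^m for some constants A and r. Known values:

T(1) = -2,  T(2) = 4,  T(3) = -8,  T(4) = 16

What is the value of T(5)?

Consecutive ratio: 4/(-2) = -2, and -8/4 = -2, so r = -2.
Then A·(-2)^1 = -2 gives A = 1, and T(m) = 1·(-2)^m.
T(5) = 1·(-2)^5 = -32.

-32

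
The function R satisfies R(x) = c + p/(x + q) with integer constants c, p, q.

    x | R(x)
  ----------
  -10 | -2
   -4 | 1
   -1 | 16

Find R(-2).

(R(x) − c)(x + q) = p for each data point; the three points give a linear system in c and q, then p follows.
Solving: c = -4, q = 0, p = -20, so R(x) = -4 − 20/(x + 0).
Then R(-2) = -4 − 20/(-2) = 6.

6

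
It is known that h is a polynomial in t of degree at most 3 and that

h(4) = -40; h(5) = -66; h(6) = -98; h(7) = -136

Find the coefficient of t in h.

1

Write h(t) = at³ + bt² + ct + d; the 4 given values yield a linear system in the 4 coefficients.
Solving, the leading coefficient vanishes, and h(t) = -3t² + t + 4.
The coefficient of t is 1.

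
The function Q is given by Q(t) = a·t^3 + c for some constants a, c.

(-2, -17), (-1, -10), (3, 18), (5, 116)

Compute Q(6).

207

From Q(-2) = -17 and Q(-1) = -10: -8a + c = -17 and -1a + c = -10.
Subtracting: 7a = 7, so a = 1; then c = -17 − 1·(-8) = -9.
So Q(t) = 1t³ − 9, and Q(6) = 207.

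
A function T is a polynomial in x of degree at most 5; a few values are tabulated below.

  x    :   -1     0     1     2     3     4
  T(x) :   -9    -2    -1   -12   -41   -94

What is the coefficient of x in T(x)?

First differences: 7, 1, -11, -29, -53. Second differences: -6, -12, -18, -24. Third differences: -6, -6, -6.
Level-3 differences are constant, so T has degree 3.
Fitting a degree-3 polynomial gives T(x) = -x³ - 3x² + 5x - 2.
The coefficient of x is 5.

5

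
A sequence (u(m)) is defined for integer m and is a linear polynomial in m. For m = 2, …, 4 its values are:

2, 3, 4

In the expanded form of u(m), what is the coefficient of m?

First differences: 1, 1.
Level-1 differences are constant, so u has degree 1.
Fitting a degree-1 polynomial gives u(m) = m.
The coefficient of m is 1.

1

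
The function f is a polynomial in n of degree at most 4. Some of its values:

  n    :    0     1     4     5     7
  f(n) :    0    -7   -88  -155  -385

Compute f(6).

Write f(n) = an^4 + bn³ + cn² + dn + e; the 5 given values yield a linear system in the 5 coefficients.
Solving, the leading coefficient vanishes, and f(n) = -n³ - 6n.
Then f(6) = -252.

-252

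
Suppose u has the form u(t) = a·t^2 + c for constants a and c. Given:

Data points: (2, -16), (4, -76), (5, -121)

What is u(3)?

-41

From u(2) = -16 and u(4) = -76: 4a + c = -16 and 16a + c = -76.
Subtracting: 12a = -60, so a = -5; then c = -16 − (-5)·4 = 4.
So u(t) = -5t² + 4, and u(3) = -41.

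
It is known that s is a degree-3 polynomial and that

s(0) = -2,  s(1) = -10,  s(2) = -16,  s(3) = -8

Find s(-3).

-86

Write s(t) = at³ + bt² + ct + d; the 4 given values yield a linear system in the 4 coefficients.
Solving, s(t) = 2t³ - 5t² - 5t - 2.
Then s(-3) = -86.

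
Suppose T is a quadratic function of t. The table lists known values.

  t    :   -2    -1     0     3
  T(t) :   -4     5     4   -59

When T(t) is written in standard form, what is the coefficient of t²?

Write T(t) = at² + bt + c; the 4 given values yield a linear system in the 3 coefficients.
Solving, T(t) = -5t² - 6t + 4.
The coefficient of t² is -5.

-5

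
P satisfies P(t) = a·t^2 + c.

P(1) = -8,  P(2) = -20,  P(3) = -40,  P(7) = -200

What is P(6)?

From P(1) = -8 and P(2) = -20: 1a + c = -8 and 4a + c = -20.
Subtracting: 3a = -12, so a = -4; then c = -8 − (-4)·1 = -4.
So P(t) = -4t² − 4, and P(6) = -148.

-148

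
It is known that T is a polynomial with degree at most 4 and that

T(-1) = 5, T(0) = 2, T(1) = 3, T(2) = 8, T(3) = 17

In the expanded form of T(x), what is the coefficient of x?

First differences: -3, 1, 5, 9. Second differences: 4, 4, 4.
Level-2 differences are constant, so T has degree 2.
Fitting a degree-2 polynomial gives T(x) = 2x² - x + 2.
The coefficient of x is -1.

-1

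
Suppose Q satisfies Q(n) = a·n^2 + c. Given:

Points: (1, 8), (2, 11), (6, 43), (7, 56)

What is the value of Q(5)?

From Q(1) = 8 and Q(2) = 11: 1a + c = 8 and 4a + c = 11.
Subtracting: 3a = 3, so a = 1; then c = 8 − 1·1 = 7.
So Q(n) = 1n² + 7, and Q(5) = 32.

32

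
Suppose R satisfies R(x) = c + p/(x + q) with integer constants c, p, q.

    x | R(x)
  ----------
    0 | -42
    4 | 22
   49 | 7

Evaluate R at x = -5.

(R(x) − c)(x + q) = p for each data point; the three points give a linear system in c and q, then p follows.
Solving: c = 6, q = -1, p = 48, so R(x) = 6 + 48/(x − 1).
Then R(-5) = 6 + 48/(-6) = -2.

-2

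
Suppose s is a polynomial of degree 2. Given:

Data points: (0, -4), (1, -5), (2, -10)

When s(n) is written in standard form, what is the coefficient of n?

Write s(n) = an² + bn + c; the 3 given values yield a linear system in the 3 coefficients.
Solving, s(n) = -2n² + n - 4.
The coefficient of n is 1.

1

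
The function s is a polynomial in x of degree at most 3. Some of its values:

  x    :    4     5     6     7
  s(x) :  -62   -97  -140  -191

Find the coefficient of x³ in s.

0

Write s(x) = ax³ + bx² + cx + d; the 4 given values yield a linear system in the 4 coefficients.
Solving, the leading coefficient vanishes, and s(x) = -4x² + x - 2.
The coefficient of x³ is 0.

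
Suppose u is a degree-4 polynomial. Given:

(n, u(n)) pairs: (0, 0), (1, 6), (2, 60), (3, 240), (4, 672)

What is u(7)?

Write u(n) = an^4 + bn³ + cn² + dn + e; the 5 given values yield a linear system in the 5 coefficients.
Solving, u(n) = 2n^4 + n³ + 7n² - 4n.
Then u(7) = 5460.

5460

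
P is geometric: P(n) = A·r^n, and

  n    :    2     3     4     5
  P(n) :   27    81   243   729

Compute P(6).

Consecutive ratio: 81/27 = 3, and 243/81 = 3, so r = 3.
Then A·3^2 = 27 gives A = 3, and P(n) = 3·3^n.
P(6) = 3·3^6 = 2187.

2187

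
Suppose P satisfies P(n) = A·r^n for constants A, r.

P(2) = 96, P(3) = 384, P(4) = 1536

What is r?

Consecutive ratio: 384/96 = 4, and 1536/384 = 4, so r = 4.
Then A·4^2 = 96 gives A = 6, and P(n) = 6·4^n.

4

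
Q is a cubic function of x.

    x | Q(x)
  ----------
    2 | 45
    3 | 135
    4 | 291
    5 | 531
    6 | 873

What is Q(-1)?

Write Q(x) = ax³ + bx² + cx + d; the 5 given values yield a linear system in the 4 coefficients.
Solving, Q(x) = 3x³ + 6x² + 3x - 9.
Then Q(-1) = -9.

-9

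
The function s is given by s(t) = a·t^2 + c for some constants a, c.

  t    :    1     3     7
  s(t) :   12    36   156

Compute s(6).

117

From s(1) = 12 and s(3) = 36: 1a + c = 12 and 9a + c = 36.
Subtracting: 8a = 24, so a = 3; then c = 12 − 3·1 = 9.
So s(t) = 3t² + 9, and s(6) = 117.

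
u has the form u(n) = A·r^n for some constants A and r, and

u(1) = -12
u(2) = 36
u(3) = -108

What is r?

Consecutive ratio: 36/(-12) = -3, and -108/36 = -3, so r = -3.
Then A·(-3)^1 = -12 gives A = 4, and u(n) = 4·(-3)^n.

-3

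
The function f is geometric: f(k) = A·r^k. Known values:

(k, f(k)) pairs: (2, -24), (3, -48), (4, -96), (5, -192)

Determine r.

2

Consecutive ratio: -48/(-24) = 2, and -96/(-48) = 2, so r = 2.
Then A·2^2 = -24 gives A = -6, and f(k) = -6·2^k.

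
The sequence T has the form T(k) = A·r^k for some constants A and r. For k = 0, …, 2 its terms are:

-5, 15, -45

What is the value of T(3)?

Consecutive ratio: 15/(-5) = -3, and -45/15 = -3, so r = -3.
Then A·(-3)^0 = -5 gives A = -5, and T(k) = -5·(-3)^k.
T(3) = -5·(-3)^3 = 135.

135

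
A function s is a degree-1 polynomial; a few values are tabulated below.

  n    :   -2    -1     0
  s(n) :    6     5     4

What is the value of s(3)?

1

First differences: -1, -1.
Level-1 differences are constant, so s has degree 1.
Fitting a degree-1 polynomial gives s(n) = -n + 4.
Then s(3) = 1.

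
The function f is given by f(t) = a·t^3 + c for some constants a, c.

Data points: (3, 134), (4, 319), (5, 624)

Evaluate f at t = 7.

From f(3) = 134 and f(4) = 319: 27a + c = 134 and 64a + c = 319.
Subtracting: 37a = 185, so a = 5; then c = 134 − 5·27 = -1.
So f(t) = 5t³ − 1, and f(7) = 1714.

1714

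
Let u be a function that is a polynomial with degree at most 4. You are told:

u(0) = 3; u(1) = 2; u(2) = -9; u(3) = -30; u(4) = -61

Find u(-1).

-6

First differences: -1, -11, -21, -31. Second differences: -10, -10, -10.
Level-2 differences are constant, so u has degree 2.
Fitting a degree-2 polynomial gives u(k) = -5k² + 4k + 3.
Then u(-1) = -6.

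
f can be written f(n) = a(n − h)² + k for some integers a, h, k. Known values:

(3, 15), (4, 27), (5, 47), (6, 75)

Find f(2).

First differences 12, 20, 28; second difference 8 = 2a, so a = 4.
Expanding, the n-coefficient is −2ah = -8h; matching it to the data gives h = 2, and then k = 11.
So f(n) = 4(n − 2)² + 11.
f(2) = 4·0² + 11 = 11.

11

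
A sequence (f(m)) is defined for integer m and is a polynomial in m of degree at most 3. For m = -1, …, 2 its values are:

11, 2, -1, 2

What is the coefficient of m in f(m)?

-6

Write f(m) = am³ + bm² + cm + d; the 4 given values yield a linear system in the 4 coefficients.
Solving, the leading coefficient vanishes, and f(m) = 3m² - 6m + 2.
The coefficient of m is -6.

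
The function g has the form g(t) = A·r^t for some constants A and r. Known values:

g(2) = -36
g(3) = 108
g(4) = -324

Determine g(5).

972

Consecutive ratio: 108/(-36) = -3, and -324/108 = -3, so r = -3.
Then A·(-3)^2 = -36 gives A = -4, and g(t) = -4·(-3)^t.
g(5) = -4·(-3)^5 = 972.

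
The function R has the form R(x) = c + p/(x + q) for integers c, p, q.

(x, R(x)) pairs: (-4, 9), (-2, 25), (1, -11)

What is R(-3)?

13

(R(x) − c)(x + q) = p for each data point; the three points give a linear system in c and q, then p follows.
Solving: c = 1, q = 1, p = -24, so R(x) = 1 − 24/(x + 1).
Then R(-3) = 1 − 24/(-2) = 13.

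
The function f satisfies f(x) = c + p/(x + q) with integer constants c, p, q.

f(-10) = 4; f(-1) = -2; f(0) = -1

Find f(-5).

14

(f(x) − c)(x + q) = p for each data point; the three points give a linear system in c and q, then p follows.
Solving: c = 2, q = 4, p = -12, so f(x) = 2 − 12/(x + 4).
Then f(-5) = 2 − 12/(-1) = 14.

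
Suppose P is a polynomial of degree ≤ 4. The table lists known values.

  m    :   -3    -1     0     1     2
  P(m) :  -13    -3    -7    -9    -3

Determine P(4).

57

Write P(m) = am^4 + bm³ + cm² + dm + e; the 5 given values yield a linear system in the 5 coefficients.
Solving, the leading coefficient vanishes, and P(m) = m³ + m² - 4m - 7.
Then P(4) = 57.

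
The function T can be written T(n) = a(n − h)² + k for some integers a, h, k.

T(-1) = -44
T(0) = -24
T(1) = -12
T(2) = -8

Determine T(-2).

First differences 20, 12, 4; second difference -8 = 2a, so a = -4.
Expanding, the n-coefficient is −2ah = 8h; matching it to the data gives h = 2, and then k = -8.
So T(n) = -4(n − 2)² − 8.
T(-2) = -4·(-4)² − 8 = -72.

-72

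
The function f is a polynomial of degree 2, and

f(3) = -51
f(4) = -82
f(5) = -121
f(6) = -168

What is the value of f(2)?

-28

Write f(x) = ax² + bx + c; the 4 given values yield a linear system in the 3 coefficients.
Solving, f(x) = -4x² - 3x - 6.
Then f(2) = -28.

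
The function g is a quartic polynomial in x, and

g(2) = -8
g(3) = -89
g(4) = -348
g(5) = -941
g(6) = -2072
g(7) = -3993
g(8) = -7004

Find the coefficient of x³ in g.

2

First differences: -81, -259, -593, -1131, -1921, -3011. Second differences: -178, -334, -538, -790, -1090. Third differences: -156, -204, -252, -300. Fourth differences: -48, -48, -48.
Level-4 differences are constant, so g has degree 4.
Fitting a degree-4 polynomial gives g(x) = -2x^4 + 2x³ + 3x² - 4x + 4.
The coefficient of x³ is 2.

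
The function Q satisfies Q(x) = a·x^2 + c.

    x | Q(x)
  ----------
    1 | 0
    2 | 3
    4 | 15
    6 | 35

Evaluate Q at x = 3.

From Q(1) = 0 and Q(2) = 3: 1a + c = 0 and 4a + c = 3.
Subtracting: 3a = 3, so a = 1; then c = 0 − 1·1 = -1.
So Q(x) = 1x² − 1, and Q(3) = 8.

8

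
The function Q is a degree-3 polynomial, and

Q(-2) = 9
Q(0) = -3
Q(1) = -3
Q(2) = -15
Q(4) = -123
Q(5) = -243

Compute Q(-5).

237

Write Q(x) = ax³ + bx² + cx + d; the 6 given values yield a linear system in the 4 coefficients.
Solving, Q(x) = -2x³ + 2x - 3.
Then Q(-5) = 237.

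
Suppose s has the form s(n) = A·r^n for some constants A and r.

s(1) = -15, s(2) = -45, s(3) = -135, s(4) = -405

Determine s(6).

Consecutive ratio: -45/(-15) = 3, and -135/(-45) = 3, so r = 3.
Then A·3^1 = -15 gives A = -5, and s(n) = -5·3^n.
s(6) = -5·3^6 = -3645.

-3645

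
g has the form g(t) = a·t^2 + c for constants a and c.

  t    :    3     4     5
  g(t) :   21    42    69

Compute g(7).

141

From g(3) = 21 and g(4) = 42: 9a + c = 21 and 16a + c = 42.
Subtracting: 7a = 21, so a = 3; then c = 21 − 3·9 = -6.
So g(t) = 3t² − 6, and g(7) = 141.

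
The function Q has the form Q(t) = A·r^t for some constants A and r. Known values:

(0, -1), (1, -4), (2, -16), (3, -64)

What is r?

4

Consecutive ratio: -4/(-1) = 4, and -16/(-4) = 4, so r = 4.
Then A·4^0 = -1 gives A = -1, and Q(t) = -1·4^t.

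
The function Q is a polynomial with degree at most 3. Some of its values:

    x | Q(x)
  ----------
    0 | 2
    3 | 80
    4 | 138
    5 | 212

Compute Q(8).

Write Q(x) = ax³ + bx² + cx + d; the 4 given values yield a linear system in the 4 coefficients.
Solving, the leading coefficient vanishes, and Q(x) = 8x² + 2x + 2.
Then Q(8) = 530.

530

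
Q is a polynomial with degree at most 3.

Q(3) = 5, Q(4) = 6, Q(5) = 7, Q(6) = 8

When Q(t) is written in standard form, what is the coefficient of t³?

Write Q(t) = at³ + bt² + ct + d; the 4 given values yield a linear system in the 4 coefficients.
Solving, the top 2 coefficients vanish, and Q(t) = t + 2.
The coefficient of t³ is 0.

0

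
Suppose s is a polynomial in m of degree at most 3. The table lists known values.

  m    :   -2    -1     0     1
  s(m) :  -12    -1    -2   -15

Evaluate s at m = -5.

-117

Write s(m) = am³ + bm² + cm + d; the 4 given values yield a linear system in the 4 coefficients.
Solving, the leading coefficient vanishes, and s(m) = -6m² - 7m - 2.
Then s(-5) = -117.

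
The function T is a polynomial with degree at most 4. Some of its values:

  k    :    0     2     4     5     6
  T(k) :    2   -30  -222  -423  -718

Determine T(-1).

3

Write T(k) = ak^4 + bk³ + ck² + dk + e; the 5 given values yield a linear system in the 5 coefficients.
Solving, the leading coefficient vanishes, and T(k) = -3k³ - 2k² + 2.
Then T(-1) = 3.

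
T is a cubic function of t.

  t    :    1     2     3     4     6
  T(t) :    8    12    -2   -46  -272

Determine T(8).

Write T(t) = at³ + bt² + ct + d; the 5 given values yield a linear system in the 4 coefficients.
Solving, T(t) = -2t³ + 3t² + 9t - 2.
Then T(8) = -762.

-762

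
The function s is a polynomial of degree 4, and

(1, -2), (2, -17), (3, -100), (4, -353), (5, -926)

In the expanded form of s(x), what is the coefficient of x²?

Write s(x) = ax^4 + bx³ + cx² + dx + e; the 5 given values yield a linear system in the 5 coefficients.
Solving, s(x) = -2x^4 + 3x³ - 2x² - 1.
The coefficient of x² is -2.

-2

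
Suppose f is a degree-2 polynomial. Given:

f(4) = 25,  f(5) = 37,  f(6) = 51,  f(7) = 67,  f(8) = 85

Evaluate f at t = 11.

First differences: 12, 14, 16, 18. Second differences: 2, 2, 2.
Level-2 differences are constant, so f has degree 2.
Fitting a degree-2 polynomial gives f(t) = t² + 3t - 3.
Then f(11) = 151.

151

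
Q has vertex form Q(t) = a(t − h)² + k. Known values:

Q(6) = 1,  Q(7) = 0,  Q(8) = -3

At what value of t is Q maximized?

6

First differences -1, -3; second difference -2 = 2a, so a = -1.
Expanding, the t-coefficient is −2ah = 2h; matching it to the data gives h = 6, and then k = 1.
So Q(t) = -1(t − 6)² + 1.
Hence h = 6.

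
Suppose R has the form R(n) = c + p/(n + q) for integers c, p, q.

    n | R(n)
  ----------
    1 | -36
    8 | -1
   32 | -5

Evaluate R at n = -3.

(R(n) − c)(n + q) = p for each data point; the three points give a linear system in c and q, then p follows.
Solving: c = -6, q = -2, p = 30, so R(n) = -6 + 30/(n − 2).
Then R(-3) = -6 + 30/(-5) = -12.

-12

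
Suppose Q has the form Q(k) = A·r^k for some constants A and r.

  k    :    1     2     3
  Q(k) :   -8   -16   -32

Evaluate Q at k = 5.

-128

Consecutive ratio: -16/(-8) = 2, and -32/(-16) = 2, so r = 2.
Then A·2^1 = -8 gives A = -4, and Q(k) = -4·2^k.
Q(5) = -4·2^5 = -128.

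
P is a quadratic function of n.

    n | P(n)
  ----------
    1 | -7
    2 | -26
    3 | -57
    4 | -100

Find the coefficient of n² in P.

-6

Write P(n) = an² + bn + c; the 4 given values yield a linear system in the 3 coefficients.
Solving, P(n) = -6n² - n.
The coefficient of n² is -6.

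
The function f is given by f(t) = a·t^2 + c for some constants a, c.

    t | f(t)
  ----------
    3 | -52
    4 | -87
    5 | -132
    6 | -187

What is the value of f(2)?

From f(3) = -52 and f(4) = -87: 9a + c = -52 and 16a + c = -87.
Subtracting: 7a = -35, so a = -5; then c = -52 − (-5)·9 = -7.
So f(t) = -5t² − 7, and f(2) = -27.

-27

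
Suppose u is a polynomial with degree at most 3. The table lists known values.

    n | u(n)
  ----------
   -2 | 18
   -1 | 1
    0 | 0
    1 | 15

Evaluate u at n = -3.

First differences: -17, -1, 15. Second differences: 16, 16.
Level-2 differences are constant, so u has degree 2.
Fitting a degree-2 polynomial gives u(n) = 8n² + 7n.
Then u(-3) = 51.

51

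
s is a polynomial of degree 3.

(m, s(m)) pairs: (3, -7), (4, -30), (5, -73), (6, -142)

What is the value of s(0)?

Write s(m) = am³ + bm² + cm + d; the 4 given values yield a linear system in the 4 coefficients.
Solving, s(m) = -m³ + 2m² + 2.
Then s(0) = 2.

2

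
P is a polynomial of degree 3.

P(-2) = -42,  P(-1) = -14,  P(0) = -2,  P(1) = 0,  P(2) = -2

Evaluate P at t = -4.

First differences: 28, 12, 2, -2. Second differences: -16, -10, -4. Third differences: 6, 6.
Level-3 differences are constant, so P has degree 3.
Fitting a degree-3 polynomial gives P(t) = t³ - 5t² + 6t - 2.
Then P(-4) = -170.

-170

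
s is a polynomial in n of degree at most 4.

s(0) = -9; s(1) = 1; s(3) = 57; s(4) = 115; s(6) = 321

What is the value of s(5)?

Write s(n) = an^4 + bn³ + cn² + dn + e; the 5 given values yield a linear system in the 5 coefficients.
Solving, the leading coefficient vanishes, and s(n) = n³ + 2n² + 7n - 9.
Then s(5) = 201.

201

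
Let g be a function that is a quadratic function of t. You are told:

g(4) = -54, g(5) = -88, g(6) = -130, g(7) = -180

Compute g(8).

First differences: -34, -42, -50. Second differences: -8, -8.
Level-2 differences are constant, so g has degree 2.
Fitting a degree-2 polynomial gives g(t) = -4t² + 2t + 2.
Then g(8) = -238.

-238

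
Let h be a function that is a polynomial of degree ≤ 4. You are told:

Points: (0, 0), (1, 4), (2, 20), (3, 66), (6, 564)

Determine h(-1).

-10

Write h(x) = ax^4 + bx³ + cx² + dx + e; the 5 given values yield a linear system in the 5 coefficients.
Solving, the leading coefficient vanishes, and h(x) = 3x³ - 3x² + 4x.
Then h(-1) = -10.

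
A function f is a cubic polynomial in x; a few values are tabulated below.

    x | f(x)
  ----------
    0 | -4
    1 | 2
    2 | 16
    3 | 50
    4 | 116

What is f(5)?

Write f(x) = ax³ + bx² + cx + d; the 5 given values yield a linear system in the 4 coefficients.
Solving, f(x) = 2x³ - 2x² + 6x - 4.
Then f(5) = 226.

226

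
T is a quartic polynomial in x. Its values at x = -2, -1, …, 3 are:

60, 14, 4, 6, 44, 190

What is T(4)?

564

Write T(x) = ax^4 + bx³ + cx² + dx + e; the 6 given values yield a linear system in the 5 coefficients.
Solving, T(x) = 2x^4 + 4x² - 4x + 4.
Then T(4) = 564.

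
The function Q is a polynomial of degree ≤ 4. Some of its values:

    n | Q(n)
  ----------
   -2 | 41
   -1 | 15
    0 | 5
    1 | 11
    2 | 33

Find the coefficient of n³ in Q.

First differences: -26, -10, 6, 22. Second differences: 16, 16, 16.
Level-2 differences are constant, so Q has degree 2.
Fitting a degree-2 polynomial gives Q(n) = 8n² - 2n + 5.
The coefficient of n³ is 0.

0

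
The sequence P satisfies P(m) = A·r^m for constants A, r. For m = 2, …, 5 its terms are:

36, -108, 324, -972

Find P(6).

Consecutive ratio: -108/36 = -3, and 324/(-108) = -3, so r = -3.
Then A·(-3)^2 = 36 gives A = 4, and P(m) = 4·(-3)^m.
P(6) = 4·(-3)^6 = 2916.

2916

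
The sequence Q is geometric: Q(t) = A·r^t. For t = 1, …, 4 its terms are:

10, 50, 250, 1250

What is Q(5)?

6250

Consecutive ratio: 50/10 = 5, and 250/50 = 5, so r = 5.
Then A·5^1 = 10 gives A = 2, and Q(t) = 2·5^t.
Q(5) = 2·5^5 = 6250.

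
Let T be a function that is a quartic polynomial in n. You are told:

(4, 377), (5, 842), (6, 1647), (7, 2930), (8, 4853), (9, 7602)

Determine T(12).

23025

Write T(n) = an^4 + bn³ + cn² + dn + e; the 6 given values yield a linear system in the 5 coefficients.
Solving, T(n) = n^4 + n³ + 4n² - n - 3.
Then T(12) = 23025.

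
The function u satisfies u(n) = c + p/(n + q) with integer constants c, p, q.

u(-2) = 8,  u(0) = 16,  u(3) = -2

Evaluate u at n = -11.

5

(u(n) − c)(n + q) = p for each data point; the three points give a linear system in c and q, then p follows.
Solving: c = 4, q = -1, p = -12, so u(n) = 4 − 12/(n − 1).
Then u(-11) = 4 − 12/(-12) = 5.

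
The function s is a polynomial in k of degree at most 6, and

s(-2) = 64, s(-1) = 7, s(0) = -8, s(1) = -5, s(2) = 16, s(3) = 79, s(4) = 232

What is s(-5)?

1087

Write s(k) = ak^6 + bk^5 + ck^4 + dk³ + ek² + pk + q; the 7 given values yield a linear system in the 7 coefficients.
Solving, the top 2 coefficients vanish, and s(k) = k^4 - 2k³ + 8k² - 4k - 8.
Then s(-5) = 1087.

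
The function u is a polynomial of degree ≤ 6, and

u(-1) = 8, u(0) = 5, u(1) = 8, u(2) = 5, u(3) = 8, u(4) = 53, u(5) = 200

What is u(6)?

First differences: -3, 3, -3, 3, 45, 147. Second differences: 6, -6, 6, 42, 102. Third differences: -12, 12, 36, 60. Fourth differences: 24, 24, 24.
Level-4 differences are constant, so u has degree 4.
Fitting a degree-4 polynomial gives u(x) = x^4 - 4x³ + 2x² + 4x + 5.
Then u(6) = 533.

533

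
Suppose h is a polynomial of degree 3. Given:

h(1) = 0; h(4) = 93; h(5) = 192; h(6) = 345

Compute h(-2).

-39

Write h(t) = at³ + bt² + ct + d; the 4 given values yield a linear system in the 4 coefficients.
Solving, h(t) = 2t³ - 3t² + 4t - 3.
Then h(-2) = -39.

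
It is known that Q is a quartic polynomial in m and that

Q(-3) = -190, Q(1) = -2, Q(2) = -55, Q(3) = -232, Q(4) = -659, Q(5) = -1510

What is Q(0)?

5

Write Q(m) = am^4 + bm³ + cm² + dm + e; the 6 given values yield a linear system in the 5 coefficients.
Solving, Q(m) = -2m^4 - m³ - 6m² + 2m + 5.
The constant term is Q(0) = 5.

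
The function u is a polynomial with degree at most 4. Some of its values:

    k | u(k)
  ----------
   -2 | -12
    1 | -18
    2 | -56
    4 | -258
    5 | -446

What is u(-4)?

Write u(k) = ak^4 + bk³ + ck² + dk + e; the 5 given values yield a linear system in the 5 coefficients.
Solving, the leading coefficient vanishes, and u(k) = -2k³ - 7k² - 3k - 6.
Then u(-4) = 22.

22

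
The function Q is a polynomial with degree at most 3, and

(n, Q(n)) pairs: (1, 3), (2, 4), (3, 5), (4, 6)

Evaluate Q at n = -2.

First differences: 1, 1, 1.
Level-1 differences are constant, so Q has degree 1.
Fitting a degree-1 polynomial gives Q(n) = n + 2.
Then Q(-2) = 0.

0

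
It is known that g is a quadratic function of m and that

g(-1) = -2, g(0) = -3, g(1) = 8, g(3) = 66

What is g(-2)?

Write g(m) = am² + bm + c; the 4 given values yield a linear system in the 3 coefficients.
Solving, g(m) = 6m² + 5m - 3.
Then g(-2) = 11.

11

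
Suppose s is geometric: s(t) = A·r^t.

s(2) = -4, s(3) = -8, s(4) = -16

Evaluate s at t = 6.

Consecutive ratio: -8/(-4) = 2, and -16/(-8) = 2, so r = 2.
Then A·2^2 = -4 gives A = -1, and s(t) = -1·2^t.
s(6) = -1·2^6 = -64.

-64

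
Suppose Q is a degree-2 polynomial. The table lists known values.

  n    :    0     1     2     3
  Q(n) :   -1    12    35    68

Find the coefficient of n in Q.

8

First differences: 13, 23, 33. Second differences: 10, 10.
Level-2 differences are constant, so Q has degree 2.
Fitting a degree-2 polynomial gives Q(n) = 5n² + 8n - 1.
The coefficient of n is 8.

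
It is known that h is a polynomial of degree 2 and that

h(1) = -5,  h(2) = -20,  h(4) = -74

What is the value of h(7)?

-215

Write h(n) = an² + bn + c; the 3 given values yield a linear system in the 3 coefficients.
Solving, h(n) = -4n² - 3n + 2.
Then h(7) = -215.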